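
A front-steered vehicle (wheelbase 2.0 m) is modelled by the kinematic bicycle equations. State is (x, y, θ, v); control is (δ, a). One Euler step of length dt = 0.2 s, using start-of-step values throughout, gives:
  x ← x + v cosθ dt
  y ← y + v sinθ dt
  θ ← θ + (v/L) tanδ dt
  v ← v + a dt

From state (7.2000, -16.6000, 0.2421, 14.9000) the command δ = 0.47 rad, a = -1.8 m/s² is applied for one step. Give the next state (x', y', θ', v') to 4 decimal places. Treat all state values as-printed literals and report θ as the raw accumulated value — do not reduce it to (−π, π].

x' = 7.2000 + 14.9000·cos(0.2421)·0.2 = 10.0931
y' = -16.6000 + 14.9000·sin(0.2421)·0.2 = -15.8856
θ' = 0.2421 + (14.9000/2.0)·tan(0.47)·0.2 = 0.9990
v' = 14.9000 − 1.8000·0.2 = 14.5400

(10.0931, -15.8856, 0.9990, 14.5400)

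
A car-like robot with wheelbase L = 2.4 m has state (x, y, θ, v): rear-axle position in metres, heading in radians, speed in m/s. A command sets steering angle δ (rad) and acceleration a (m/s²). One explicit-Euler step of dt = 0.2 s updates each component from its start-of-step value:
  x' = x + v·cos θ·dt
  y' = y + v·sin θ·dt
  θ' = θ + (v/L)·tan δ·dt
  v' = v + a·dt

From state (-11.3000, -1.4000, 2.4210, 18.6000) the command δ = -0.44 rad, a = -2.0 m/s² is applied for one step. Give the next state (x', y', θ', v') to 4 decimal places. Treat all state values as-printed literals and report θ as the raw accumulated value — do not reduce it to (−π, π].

(-14.0953, 1.0546, 1.6913, 18.2000)

x' = -11.3000 + 18.6000·cos(2.4210)·0.2 = -14.0953
y' = -1.4000 + 18.6000·sin(2.4210)·0.2 = 1.0546
θ' = 2.4210 + (18.6000/2.4)·tan(-0.44)·0.2 = 1.6913
v' = 18.6000 − 2.0000·0.2 = 18.2000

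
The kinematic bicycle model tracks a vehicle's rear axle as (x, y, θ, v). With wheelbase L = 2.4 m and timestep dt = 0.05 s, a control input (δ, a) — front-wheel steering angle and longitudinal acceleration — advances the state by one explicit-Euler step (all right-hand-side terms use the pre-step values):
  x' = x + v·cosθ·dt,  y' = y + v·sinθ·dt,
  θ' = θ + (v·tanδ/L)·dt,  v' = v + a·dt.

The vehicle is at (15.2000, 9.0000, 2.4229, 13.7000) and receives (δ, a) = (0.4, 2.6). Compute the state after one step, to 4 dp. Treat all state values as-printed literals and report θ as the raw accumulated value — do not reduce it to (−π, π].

(14.6844, 9.4510, 2.5436, 13.8300)

x' = 15.2000 + 13.7000·cos(2.4229)·0.05 = 14.6844
y' = 9.0000 + 13.7000·sin(2.4229)·0.05 = 9.4510
θ' = 2.4229 + (13.7000/2.4)·tan(0.4)·0.05 = 2.5436
v' = 13.7000 + 2.6000·0.05 = 13.8300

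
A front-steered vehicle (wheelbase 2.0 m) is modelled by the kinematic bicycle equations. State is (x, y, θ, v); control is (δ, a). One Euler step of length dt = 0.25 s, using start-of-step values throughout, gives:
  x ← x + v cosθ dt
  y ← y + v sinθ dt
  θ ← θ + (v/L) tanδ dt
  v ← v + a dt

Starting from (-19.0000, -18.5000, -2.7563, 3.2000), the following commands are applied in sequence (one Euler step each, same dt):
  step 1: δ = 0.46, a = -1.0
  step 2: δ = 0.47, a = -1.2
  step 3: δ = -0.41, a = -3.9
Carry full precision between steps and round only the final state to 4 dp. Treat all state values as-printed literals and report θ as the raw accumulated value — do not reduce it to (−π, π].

(-20.8321, -19.6685, -2.5148, 1.6750)

after step 1 (δ=0.46, a=-1.0): (-19.741351, -18.800664, -2.558120, 2.950000)
after step 2 (δ=0.47, a=-1.2): (-20.356835, -19.206971, -2.370808, 2.650000)
after step 3 (δ=-0.41, a=-3.9): (-20.832089, -19.668534, -2.514780, 1.675000)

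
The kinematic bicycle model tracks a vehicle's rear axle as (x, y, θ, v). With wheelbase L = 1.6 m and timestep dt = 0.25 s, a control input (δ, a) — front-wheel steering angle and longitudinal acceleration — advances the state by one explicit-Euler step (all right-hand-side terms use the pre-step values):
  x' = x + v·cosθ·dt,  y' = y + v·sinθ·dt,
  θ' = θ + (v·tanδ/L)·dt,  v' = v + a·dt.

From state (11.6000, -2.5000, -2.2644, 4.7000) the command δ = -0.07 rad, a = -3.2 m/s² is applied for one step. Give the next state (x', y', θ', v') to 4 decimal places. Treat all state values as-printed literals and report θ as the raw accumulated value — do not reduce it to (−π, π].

(10.8488, -3.4035, -2.3159, 3.9000)

x' = 11.6000 + 4.7000·cos(-2.2644)·0.25 = 10.8488
y' = -2.5000 + 4.7000·sin(-2.2644)·0.25 = -3.4035
θ' = -2.2644 + (4.7000/1.6)·tan(-0.07)·0.25 = -2.3159
v' = 4.7000 − 3.2000·0.25 = 3.9000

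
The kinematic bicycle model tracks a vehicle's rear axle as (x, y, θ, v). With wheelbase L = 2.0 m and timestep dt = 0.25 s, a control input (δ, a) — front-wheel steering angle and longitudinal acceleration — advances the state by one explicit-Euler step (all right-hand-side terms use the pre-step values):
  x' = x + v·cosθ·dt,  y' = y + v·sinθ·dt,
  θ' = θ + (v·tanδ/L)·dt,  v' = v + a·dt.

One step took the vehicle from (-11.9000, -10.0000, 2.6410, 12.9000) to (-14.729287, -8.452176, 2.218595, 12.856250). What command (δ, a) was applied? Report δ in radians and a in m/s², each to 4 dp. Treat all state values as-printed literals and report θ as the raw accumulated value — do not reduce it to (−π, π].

a = (v'−v)/dt = (-0.043750)/0.25 = -0.1750
Δθ = θ'−θ = -0.422405;  (v·dt/L) = 12.9000·0.25/2.0 = 1.612500
tan δ = Δθ·L/(v·dt) = -0.261957  →  δ = -0.2562

δ = -0.2562, a = -0.1750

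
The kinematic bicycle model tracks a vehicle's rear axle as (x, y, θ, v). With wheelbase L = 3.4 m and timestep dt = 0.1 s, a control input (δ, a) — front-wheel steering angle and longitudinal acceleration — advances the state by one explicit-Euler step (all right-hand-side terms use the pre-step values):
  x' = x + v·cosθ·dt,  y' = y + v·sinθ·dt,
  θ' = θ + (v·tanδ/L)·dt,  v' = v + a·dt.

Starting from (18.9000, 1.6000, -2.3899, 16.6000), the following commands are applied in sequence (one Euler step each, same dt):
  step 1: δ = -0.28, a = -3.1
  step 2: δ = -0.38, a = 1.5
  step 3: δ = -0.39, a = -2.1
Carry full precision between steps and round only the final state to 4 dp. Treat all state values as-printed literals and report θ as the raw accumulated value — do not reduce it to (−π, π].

after step 1 (δ=-0.28, a=-3.1): (17.687313, 0.466425, -2.530294, 16.290000)
after step 2 (δ=-0.38, a=1.5): (16.353320, -0.468509, -2.721660, 16.440000)
after step 3 (δ=-0.39, a=-2.1): (14.852156, -1.138766, -2.920417, 16.230000)

(14.8522, -1.1388, -2.9204, 16.2300)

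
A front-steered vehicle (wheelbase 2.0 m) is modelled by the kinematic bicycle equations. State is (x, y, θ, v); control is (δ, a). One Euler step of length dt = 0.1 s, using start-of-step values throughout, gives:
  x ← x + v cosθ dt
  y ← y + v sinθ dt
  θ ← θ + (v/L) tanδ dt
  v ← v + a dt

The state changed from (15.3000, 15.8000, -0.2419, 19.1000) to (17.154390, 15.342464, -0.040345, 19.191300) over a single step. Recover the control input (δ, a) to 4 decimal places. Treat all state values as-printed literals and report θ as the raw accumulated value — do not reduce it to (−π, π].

a = (v'−v)/dt = (0.091300)/0.1 = 0.9130
Δθ = θ'−θ = 0.201555;  (v·dt/L) = 19.1000·0.1/2.0 = 0.955000
tan δ = Δθ·L/(v·dt) = 0.211052  →  δ = 0.2080

δ = 0.2080, a = 0.9130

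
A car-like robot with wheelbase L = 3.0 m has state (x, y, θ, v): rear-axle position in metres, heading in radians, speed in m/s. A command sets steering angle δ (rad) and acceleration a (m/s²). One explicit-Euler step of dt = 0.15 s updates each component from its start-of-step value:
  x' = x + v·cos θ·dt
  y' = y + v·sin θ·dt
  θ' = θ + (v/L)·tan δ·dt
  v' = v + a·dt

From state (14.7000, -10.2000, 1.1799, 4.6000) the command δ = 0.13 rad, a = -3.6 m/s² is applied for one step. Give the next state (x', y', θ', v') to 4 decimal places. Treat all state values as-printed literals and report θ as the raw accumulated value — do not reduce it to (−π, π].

x' = 14.7000 + 4.6000·cos(1.1799)·0.15 = 14.9629
y' = -10.2000 + 4.6000·sin(1.1799)·0.15 = -9.5620
θ' = 1.1799 + (4.6000/3.0)·tan(0.13)·0.15 = 1.2100
v' = 4.6000 − 3.6000·0.15 = 4.0600

(14.9629, -9.5620, 1.2100, 4.0600)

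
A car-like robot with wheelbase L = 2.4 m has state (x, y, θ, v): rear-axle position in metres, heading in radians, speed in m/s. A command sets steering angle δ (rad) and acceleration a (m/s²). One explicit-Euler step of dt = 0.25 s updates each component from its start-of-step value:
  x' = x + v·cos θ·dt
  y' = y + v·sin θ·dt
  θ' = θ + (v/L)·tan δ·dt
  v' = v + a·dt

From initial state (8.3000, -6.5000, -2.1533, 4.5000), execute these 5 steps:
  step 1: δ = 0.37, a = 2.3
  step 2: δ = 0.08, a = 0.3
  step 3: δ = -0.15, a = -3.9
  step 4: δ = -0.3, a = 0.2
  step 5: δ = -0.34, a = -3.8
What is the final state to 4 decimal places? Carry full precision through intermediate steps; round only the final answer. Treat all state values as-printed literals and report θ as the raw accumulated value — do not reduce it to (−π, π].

(5.7173, -11.6451, -2.3004, 3.2750)

after step 1 (δ=0.37, a=2.3): (7.681119, -7.439474, -1.971489, 5.075000)
after step 2 (δ=0.08, a=0.3): (7.186235, -8.607728, -1.929107, 5.150000)
after step 3 (δ=-0.15, a=-3.9): (6.734718, -9.813459, -2.010185, 4.175000)
after step 4 (δ=-0.3, a=0.2): (6.290721, -10.758065, -2.144714, 4.225000)
after step 5 (δ=-0.34, a=-3.8): (5.717256, -11.645084, -2.300395, 3.275000)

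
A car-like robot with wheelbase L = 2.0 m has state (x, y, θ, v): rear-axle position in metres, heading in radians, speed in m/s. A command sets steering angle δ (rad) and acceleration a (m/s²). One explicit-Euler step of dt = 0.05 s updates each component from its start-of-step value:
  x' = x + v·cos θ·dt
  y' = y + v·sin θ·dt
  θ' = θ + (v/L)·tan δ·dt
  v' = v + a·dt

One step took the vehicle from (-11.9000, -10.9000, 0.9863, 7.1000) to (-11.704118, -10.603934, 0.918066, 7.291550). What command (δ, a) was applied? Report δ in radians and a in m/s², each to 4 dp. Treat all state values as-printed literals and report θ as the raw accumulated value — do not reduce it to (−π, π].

a = (v'−v)/dt = (0.191550)/0.05 = 3.8310
Δθ = θ'−θ = -0.068234;  (v·dt/L) = 7.1000·0.05/2.0 = 0.177500
tan δ = Δθ·L/(v·dt) = -0.384417  →  δ = -0.3670

δ = -0.3670, a = 3.8310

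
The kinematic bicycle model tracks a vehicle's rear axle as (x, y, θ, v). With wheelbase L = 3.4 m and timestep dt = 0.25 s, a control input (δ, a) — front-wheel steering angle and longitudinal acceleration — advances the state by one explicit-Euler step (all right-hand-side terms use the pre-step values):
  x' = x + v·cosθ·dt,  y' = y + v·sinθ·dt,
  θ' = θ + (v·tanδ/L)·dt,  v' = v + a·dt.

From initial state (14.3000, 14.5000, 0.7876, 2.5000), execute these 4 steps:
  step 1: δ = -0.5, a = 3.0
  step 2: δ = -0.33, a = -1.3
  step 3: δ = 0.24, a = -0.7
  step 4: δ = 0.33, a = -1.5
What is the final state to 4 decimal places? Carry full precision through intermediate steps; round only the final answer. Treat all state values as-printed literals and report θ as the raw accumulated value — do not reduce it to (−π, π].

after step 1 (δ=-0.5, a=3.0): (14.740968, 14.942914, 0.687177, 3.250000)
after step 2 (δ=-0.33, a=-1.3): (15.369063, 15.458329, 0.605323, 2.925000)
after step 3 (δ=0.24, a=-0.7): (15.970383, 15.874431, 0.657955, 2.750000)
after step 4 (δ=0.33, a=-1.5): (16.514363, 16.294837, 0.727216, 2.375000)

(16.5144, 16.2948, 0.7272, 2.3750)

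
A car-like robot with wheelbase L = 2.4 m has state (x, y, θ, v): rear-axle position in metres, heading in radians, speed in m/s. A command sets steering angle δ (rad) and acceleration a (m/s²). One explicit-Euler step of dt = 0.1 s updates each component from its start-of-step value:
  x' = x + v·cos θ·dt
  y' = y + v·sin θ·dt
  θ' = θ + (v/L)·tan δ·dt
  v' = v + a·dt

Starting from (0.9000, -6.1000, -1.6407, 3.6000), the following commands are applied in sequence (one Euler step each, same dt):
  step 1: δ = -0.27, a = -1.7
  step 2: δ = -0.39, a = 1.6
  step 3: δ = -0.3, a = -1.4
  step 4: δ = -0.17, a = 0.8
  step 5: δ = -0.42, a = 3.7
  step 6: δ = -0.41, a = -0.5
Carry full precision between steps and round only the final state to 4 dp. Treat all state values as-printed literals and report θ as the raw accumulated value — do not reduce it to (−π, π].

(0.4998, -8.2053, -1.9482, 3.8500)

after step 1 (δ=-0.27, a=-1.7): (0.874855, -6.459121, -1.682214, 3.430000)
after step 2 (δ=-0.39, a=1.6): (0.836718, -6.799994, -1.740960, 3.590000)
after step 3 (δ=-0.3, a=-1.4): (0.775924, -7.153809, -1.787232, 3.450000)
after step 4 (δ=-0.17, a=0.8): (0.701835, -7.490760, -1.811908, 3.530000)
after step 5 (δ=-0.42, a=3.7): (0.617545, -7.833549, -1.877591, 3.900000)
after step 6 (δ=-0.41, a=-0.5): (0.499763, -8.205338, -1.948218, 3.850000)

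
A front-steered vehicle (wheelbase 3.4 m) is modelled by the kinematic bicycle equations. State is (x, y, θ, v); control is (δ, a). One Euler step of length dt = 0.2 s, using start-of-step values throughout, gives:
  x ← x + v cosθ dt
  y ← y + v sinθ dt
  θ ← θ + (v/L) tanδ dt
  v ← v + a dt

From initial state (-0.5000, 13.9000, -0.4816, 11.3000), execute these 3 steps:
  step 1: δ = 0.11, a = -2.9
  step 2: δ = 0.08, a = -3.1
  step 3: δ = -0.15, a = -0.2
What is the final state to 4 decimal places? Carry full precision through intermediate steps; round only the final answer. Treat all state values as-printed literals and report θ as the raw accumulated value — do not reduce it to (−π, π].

after step 1 (δ=0.11, a=-2.9): (1.502936, 12.853173, -0.408186, 10.720000)
after step 2 (δ=0.08, a=-3.1): (3.470790, 12.002123, -0.357631, 10.100000)
after step 3 (δ=-0.15, a=-0.2): (5.362982, 11.295009, -0.447423, 10.060000)

(5.3630, 11.2950, -0.4474, 10.0600)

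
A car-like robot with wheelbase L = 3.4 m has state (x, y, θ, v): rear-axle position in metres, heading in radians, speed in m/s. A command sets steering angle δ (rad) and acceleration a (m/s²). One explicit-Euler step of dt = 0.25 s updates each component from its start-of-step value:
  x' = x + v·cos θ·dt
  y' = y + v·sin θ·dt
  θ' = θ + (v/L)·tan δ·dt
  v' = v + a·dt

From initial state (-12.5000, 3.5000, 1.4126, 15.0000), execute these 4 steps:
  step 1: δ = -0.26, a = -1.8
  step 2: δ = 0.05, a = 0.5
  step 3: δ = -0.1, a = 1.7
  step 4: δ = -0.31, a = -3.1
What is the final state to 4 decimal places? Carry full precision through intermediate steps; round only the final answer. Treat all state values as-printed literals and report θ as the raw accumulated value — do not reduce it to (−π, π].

(-7.0689, 17.1593, 0.7088, 14.3250)

after step 1 (δ=-0.26, a=-1.8): (-11.909235, 7.203174, 1.119194, 14.550000)
after step 2 (δ=0.05, a=0.5): (-10.321801, 10.476011, 1.172731, 14.675000)
after step 3 (δ=-0.1, a=1.7): (-8.899664, 13.857911, 1.064466, 15.100000)
after step 4 (δ=-0.31, a=-3.1): (-7.068896, 17.159261, 0.708808, 14.325000)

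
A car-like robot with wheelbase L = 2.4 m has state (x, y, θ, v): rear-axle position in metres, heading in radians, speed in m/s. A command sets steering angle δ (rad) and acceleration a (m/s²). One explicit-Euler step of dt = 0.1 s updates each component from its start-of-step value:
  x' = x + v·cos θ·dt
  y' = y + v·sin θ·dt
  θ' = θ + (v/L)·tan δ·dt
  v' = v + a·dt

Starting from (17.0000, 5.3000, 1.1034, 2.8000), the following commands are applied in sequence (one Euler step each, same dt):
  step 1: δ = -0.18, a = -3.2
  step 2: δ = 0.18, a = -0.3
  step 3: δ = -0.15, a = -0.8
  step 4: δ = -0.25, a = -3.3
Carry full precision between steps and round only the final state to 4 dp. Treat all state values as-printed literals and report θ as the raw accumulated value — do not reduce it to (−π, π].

after step 1 (δ=-0.18, a=-3.2): (17.126158, 5.549968, 1.082170, 2.480000)
after step 2 (δ=0.18, a=-0.3): (17.242572, 5.768947, 1.100974, 2.450000)
after step 3 (δ=-0.15, a=-0.8): (17.353491, 5.987401, 1.085545, 2.370000)
after step 4 (δ=-0.25, a=-3.3): (17.464035, 6.197041, 1.060330, 2.040000)

(17.4640, 6.1970, 1.0603, 2.0400)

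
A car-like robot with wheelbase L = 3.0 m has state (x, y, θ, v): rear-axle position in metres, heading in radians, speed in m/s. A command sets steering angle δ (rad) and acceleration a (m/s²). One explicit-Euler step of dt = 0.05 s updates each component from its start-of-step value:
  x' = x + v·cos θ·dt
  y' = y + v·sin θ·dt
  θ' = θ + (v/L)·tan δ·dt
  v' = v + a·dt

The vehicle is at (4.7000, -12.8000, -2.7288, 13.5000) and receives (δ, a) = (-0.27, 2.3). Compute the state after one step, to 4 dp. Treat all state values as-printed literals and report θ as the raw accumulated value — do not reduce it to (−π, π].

x' = 4.7000 + 13.5000·cos(-2.7288)·0.05 = 4.0817
y' = -12.8000 + 13.5000·sin(-2.7288)·0.05 = -13.0708
θ' = -2.7288 + (13.5000/3.0)·tan(-0.27)·0.05 = -2.7911
v' = 13.5000 + 2.3000·0.05 = 13.6150

(4.0817, -13.0708, -2.7911, 13.6150)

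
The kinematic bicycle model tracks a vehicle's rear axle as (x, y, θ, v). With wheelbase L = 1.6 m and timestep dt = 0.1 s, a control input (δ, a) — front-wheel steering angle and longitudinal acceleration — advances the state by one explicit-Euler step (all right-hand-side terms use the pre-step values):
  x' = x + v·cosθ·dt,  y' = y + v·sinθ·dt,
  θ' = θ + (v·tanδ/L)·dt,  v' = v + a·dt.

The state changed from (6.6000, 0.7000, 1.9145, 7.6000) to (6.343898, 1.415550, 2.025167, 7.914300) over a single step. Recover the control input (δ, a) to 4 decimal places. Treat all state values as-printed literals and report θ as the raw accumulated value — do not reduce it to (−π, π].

δ = 0.2289, a = 3.1430

a = (v'−v)/dt = (0.314300)/0.1 = 3.1430
Δθ = θ'−θ = 0.110667;  (v·dt/L) = 7.6000·0.1/1.6 = 0.475000
tan δ = Δθ·L/(v·dt) = 0.232983  →  δ = 0.2289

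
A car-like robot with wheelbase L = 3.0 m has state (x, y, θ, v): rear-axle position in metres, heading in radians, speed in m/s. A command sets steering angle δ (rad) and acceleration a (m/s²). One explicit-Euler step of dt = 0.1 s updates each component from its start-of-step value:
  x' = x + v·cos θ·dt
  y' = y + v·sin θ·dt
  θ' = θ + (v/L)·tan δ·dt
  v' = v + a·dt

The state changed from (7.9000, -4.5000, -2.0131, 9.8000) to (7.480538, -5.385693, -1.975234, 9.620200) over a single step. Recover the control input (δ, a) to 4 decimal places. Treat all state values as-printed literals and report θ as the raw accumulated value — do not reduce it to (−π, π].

δ = 0.1154, a = -1.7980

a = (v'−v)/dt = (-0.179800)/0.1 = -1.7980
Δθ = θ'−θ = 0.037866;  (v·dt/L) = 9.8000·0.1/3.0 = 0.326667
tan δ = Δθ·L/(v·dt) = 0.115916  →  δ = 0.1154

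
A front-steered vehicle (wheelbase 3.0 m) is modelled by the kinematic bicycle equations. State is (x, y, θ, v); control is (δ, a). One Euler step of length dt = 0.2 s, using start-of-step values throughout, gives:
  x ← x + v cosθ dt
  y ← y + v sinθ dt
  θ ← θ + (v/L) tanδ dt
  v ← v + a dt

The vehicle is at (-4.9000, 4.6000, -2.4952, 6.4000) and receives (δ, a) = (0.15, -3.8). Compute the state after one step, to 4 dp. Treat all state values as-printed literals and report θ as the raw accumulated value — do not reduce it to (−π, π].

(-5.9218, 3.8290, -2.4307, 5.6400)

x' = -4.9000 + 6.4000·cos(-2.4952)·0.2 = -5.9218
y' = 4.6000 + 6.4000·sin(-2.4952)·0.2 = 3.8290
θ' = -2.4952 + (6.4000/3.0)·tan(0.15)·0.2 = -2.4307
v' = 6.4000 − 3.8000·0.2 = 5.6400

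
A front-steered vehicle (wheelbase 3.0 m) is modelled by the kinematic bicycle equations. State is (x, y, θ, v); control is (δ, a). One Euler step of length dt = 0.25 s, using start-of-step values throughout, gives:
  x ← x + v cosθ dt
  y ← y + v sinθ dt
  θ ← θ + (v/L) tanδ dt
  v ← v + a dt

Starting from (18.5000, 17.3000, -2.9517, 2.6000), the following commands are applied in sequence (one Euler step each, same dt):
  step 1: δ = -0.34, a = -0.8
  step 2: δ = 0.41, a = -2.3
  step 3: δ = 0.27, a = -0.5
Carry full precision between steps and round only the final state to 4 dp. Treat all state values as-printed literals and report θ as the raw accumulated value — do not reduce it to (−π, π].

(16.8184, 17.0188, -2.8993, 1.7000)

after step 1 (δ=-0.34, a=-0.8): (17.861684, 17.177310, -3.028343, 2.400000)
after step 2 (δ=0.41, a=-2.3): (17.265528, 17.109506, -2.941417, 1.825000)
after step 3 (δ=0.27, a=-0.5): (16.818388, 17.018784, -2.899326, 1.700000)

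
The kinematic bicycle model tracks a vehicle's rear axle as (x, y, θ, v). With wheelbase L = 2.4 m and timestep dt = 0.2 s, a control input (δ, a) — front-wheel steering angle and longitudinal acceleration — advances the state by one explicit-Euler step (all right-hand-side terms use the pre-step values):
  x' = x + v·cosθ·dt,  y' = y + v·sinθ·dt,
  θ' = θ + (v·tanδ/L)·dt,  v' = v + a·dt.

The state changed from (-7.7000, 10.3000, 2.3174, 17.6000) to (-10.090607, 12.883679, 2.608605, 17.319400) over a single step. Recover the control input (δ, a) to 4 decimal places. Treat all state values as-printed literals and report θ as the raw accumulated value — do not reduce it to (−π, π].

a = (v'−v)/dt = (-0.280600)/0.2 = -1.4030
Δθ = θ'−θ = 0.291205;  (v·dt/L) = 17.6000·0.2/2.4 = 1.466667
tan δ = Δθ·L/(v·dt) = 0.198549  →  δ = 0.1960

δ = 0.1960, a = -1.4030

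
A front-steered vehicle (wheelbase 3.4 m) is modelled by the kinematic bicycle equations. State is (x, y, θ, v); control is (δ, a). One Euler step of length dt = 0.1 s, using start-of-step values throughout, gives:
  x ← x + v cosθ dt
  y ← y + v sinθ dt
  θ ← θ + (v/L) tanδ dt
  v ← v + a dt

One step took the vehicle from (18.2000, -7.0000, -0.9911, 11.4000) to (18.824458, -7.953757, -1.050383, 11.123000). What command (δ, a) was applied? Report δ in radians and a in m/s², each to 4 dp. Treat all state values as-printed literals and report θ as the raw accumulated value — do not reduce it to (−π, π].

δ = -0.1750, a = -2.7700

a = (v'−v)/dt = (-0.277000)/0.1 = -2.7700
Δθ = θ'−θ = -0.059283;  (v·dt/L) = 11.4000·0.1/3.4 = 0.335294
tan δ = Δθ·L/(v·dt) = -0.176809  →  δ = -0.1750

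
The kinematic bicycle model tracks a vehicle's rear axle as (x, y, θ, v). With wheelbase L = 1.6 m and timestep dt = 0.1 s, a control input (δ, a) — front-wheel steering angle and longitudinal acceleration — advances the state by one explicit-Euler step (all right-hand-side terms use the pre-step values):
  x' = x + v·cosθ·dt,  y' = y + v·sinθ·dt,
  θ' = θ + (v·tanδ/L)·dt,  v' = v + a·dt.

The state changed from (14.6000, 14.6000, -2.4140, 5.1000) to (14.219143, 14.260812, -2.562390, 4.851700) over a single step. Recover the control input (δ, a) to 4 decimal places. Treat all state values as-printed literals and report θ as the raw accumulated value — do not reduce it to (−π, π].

a = (v'−v)/dt = (-0.248300)/0.1 = -2.4830
Δθ = θ'−θ = -0.148390;  (v·dt/L) = 5.1000·0.1/1.6 = 0.318750
tan δ = Δθ·L/(v·dt) = -0.465537  →  δ = -0.4357

δ = -0.4357, a = -2.4830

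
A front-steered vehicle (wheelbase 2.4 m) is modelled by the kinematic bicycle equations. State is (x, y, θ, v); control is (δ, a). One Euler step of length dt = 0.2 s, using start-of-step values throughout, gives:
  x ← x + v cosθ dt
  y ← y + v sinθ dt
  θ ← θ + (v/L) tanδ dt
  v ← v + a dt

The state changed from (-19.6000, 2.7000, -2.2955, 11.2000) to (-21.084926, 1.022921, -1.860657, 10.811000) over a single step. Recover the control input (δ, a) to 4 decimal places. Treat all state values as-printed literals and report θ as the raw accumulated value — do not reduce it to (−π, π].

δ = 0.4360, a = -1.9450

a = (v'−v)/dt = (-0.389000)/0.2 = -1.9450
Δθ = θ'−θ = 0.434843;  (v·dt/L) = 11.2000·0.2/2.4 = 0.933333
tan δ = Δθ·L/(v·dt) = 0.465903  →  δ = 0.4360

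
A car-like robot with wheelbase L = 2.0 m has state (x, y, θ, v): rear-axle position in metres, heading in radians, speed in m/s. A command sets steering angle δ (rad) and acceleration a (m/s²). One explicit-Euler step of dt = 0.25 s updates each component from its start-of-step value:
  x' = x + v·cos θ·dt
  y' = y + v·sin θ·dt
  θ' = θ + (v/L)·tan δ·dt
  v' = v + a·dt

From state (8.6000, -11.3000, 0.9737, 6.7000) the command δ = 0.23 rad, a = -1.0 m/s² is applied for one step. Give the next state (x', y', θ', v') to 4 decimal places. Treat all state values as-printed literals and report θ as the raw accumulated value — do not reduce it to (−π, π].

x' = 8.6000 + 6.7000·cos(0.9737)·0.25 = 9.5418
y' = -11.3000 + 6.7000·sin(0.9737)·0.25 = -9.9148
θ' = 0.9737 + (6.7000/2.0)·tan(0.23)·0.25 = 1.1698
v' = 6.7000 − 1.0000·0.25 = 6.4500

(9.5418, -9.9148, 1.1698, 6.4500)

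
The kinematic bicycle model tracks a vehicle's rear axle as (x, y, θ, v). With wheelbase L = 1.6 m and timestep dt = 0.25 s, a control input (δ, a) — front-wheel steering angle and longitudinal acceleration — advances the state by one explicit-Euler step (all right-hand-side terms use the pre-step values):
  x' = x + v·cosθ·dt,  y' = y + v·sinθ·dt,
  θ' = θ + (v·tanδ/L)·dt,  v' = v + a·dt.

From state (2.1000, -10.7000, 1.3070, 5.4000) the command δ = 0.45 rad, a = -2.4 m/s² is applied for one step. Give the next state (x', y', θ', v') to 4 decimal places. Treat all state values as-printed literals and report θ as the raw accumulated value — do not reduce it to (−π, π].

x' = 2.1000 + 5.4000·cos(1.3070)·0.25 = 2.4520
y' = -10.7000 + 5.4000·sin(1.3070)·0.25 = -9.3967
θ' = 1.3070 + (5.4000/1.6)·tan(0.45)·0.25 = 1.7146
v' = 5.4000 − 2.4000·0.25 = 4.8000

(2.4520, -9.3967, 1.7146, 4.8000)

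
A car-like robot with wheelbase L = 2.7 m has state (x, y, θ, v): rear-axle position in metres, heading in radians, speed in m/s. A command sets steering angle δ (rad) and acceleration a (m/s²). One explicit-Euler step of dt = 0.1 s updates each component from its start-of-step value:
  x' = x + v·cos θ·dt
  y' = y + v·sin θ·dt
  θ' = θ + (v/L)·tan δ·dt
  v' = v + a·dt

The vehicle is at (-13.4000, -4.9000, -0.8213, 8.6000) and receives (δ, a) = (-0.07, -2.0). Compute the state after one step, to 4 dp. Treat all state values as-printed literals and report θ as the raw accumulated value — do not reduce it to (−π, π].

(-12.8141, -5.5295, -0.8436, 8.4000)

x' = -13.4000 + 8.6000·cos(-0.8213)·0.1 = -12.8141
y' = -4.9000 + 8.6000·sin(-0.8213)·0.1 = -5.5295
θ' = -0.8213 + (8.6000/2.7)·tan(-0.07)·0.1 = -0.8436
v' = 8.6000 − 2.0000·0.1 = 8.4000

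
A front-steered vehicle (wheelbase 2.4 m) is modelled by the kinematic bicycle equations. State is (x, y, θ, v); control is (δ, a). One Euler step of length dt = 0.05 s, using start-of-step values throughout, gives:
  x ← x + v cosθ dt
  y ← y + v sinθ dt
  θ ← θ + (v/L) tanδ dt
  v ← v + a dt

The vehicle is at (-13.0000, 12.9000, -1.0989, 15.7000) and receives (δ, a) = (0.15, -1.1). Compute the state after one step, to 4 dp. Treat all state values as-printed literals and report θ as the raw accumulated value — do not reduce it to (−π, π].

(-12.6432, 12.2008, -1.0495, 15.6450)

x' = -13.0000 + 15.7000·cos(-1.0989)·0.05 = -12.6432
y' = 12.9000 + 15.7000·sin(-1.0989)·0.05 = 12.2008
θ' = -1.0989 + (15.7000/2.4)·tan(0.15)·0.05 = -1.0495
v' = 15.7000 − 1.1000·0.05 = 15.6450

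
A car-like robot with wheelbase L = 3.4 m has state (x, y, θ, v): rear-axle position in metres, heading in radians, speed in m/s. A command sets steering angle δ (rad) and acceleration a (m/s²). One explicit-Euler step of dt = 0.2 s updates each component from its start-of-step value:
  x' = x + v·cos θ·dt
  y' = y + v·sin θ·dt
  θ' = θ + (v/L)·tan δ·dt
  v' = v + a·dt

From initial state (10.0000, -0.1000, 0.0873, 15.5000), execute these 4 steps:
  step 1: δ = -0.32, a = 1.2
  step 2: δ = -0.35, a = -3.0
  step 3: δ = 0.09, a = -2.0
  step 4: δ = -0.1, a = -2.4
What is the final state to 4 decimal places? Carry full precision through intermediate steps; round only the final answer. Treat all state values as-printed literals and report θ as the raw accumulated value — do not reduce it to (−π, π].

(21.3658, -3.4324, -0.5594, 14.2600)

after step 1 (δ=-0.32, a=1.2): (13.088195, 0.170286, -0.214849, 15.740000)
after step 2 (δ=-0.35, a=-3.0): (16.163817, -0.500867, -0.552823, 15.140000)
after step 3 (δ=0.09, a=-2.0): (18.740784, -2.090844, -0.472453, 14.740000)
after step 4 (δ=-0.1, a=-2.4): (21.365845, -3.432395, -0.559449, 14.260000)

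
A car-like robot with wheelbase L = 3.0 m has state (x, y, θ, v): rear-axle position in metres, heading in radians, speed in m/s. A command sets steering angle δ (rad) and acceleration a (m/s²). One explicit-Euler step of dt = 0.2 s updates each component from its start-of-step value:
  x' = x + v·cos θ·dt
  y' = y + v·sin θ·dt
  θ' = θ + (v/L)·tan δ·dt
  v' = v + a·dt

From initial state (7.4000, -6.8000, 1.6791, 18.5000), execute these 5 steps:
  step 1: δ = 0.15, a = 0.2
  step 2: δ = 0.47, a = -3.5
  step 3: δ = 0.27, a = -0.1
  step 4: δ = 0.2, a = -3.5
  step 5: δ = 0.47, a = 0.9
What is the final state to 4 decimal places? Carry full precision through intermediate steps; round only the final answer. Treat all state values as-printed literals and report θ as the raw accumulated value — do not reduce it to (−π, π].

after step 1 (δ=0.15, a=0.2): (7.000059, -3.121679, 1.865500, 18.540000)
after step 2 (δ=0.47, a=-3.5): (5.923047, 0.426463, 2.493346, 17.840000)
after step 3 (δ=0.27, a=-0.1): (3.078838, 2.580784, 2.822504, 17.820000)
after step 4 (δ=0.2, a=-3.5): (-0.305256, 3.698817, 3.063323, 17.120000)
after step 5 (δ=0.47, a=0.9): (-3.718774, 3.966539, 3.643082, 17.300000)

(-3.7188, 3.9665, 3.6431, 17.3000)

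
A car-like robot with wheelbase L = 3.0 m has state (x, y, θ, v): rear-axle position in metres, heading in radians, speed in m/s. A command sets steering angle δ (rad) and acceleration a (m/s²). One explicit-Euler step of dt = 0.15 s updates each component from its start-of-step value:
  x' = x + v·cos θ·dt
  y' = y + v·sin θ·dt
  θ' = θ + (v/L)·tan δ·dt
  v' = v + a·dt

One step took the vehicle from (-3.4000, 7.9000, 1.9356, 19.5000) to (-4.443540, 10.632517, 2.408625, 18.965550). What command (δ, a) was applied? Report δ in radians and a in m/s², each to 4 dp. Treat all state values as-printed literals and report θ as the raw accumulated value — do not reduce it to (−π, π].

δ = 0.4517, a = -3.5630

a = (v'−v)/dt = (-0.534450)/0.15 = -3.5630
Δθ = θ'−θ = 0.473025;  (v·dt/L) = 19.5000·0.15/3.0 = 0.975000
tan δ = Δθ·L/(v·dt) = 0.485154  →  δ = 0.4517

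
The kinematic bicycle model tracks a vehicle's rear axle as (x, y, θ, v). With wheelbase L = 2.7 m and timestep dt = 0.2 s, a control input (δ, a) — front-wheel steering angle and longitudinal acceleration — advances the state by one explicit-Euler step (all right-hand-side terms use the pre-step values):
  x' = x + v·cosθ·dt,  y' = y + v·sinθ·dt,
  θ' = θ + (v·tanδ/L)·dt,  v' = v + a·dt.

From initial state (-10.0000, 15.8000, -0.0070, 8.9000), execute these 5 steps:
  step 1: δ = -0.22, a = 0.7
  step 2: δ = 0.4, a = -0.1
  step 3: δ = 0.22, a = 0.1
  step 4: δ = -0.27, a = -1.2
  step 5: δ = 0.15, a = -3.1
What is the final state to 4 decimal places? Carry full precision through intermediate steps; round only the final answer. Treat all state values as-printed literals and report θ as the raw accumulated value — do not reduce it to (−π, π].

(-1.1535, 16.4004, 0.1913, 8.1800)

after step 1 (δ=-0.22, a=0.7): (-8.220044, 15.787540, -0.154423, 9.040000)
after step 2 (δ=0.4, a=-0.1): (-6.433558, 15.509451, 0.128692, 9.020000)
after step 3 (δ=0.22, a=0.1): (-4.644476, 15.740971, 0.278103, 9.040000)
after step 4 (δ=-0.27, a=-1.2): (-2.905943, 16.237324, 0.092777, 8.800000)
after step 5 (δ=0.15, a=-3.1): (-1.153512, 16.400378, 0.191295, 8.180000)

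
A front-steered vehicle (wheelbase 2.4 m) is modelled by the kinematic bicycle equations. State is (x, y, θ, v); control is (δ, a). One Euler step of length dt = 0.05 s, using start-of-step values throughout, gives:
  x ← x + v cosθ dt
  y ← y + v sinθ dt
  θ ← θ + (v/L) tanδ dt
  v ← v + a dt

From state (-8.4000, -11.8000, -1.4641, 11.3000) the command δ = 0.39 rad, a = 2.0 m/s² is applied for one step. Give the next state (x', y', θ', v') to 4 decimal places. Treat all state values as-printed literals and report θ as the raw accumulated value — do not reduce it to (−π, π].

(-8.3398, -12.3618, -1.3673, 11.4000)

x' = -8.4000 + 11.3000·cos(-1.4641)·0.05 = -8.3398
y' = -11.8000 + 11.3000·sin(-1.4641)·0.05 = -12.3618
θ' = -1.4641 + (11.3000/2.4)·tan(0.39)·0.05 = -1.3673
v' = 11.3000 + 2.0000·0.05 = 11.4000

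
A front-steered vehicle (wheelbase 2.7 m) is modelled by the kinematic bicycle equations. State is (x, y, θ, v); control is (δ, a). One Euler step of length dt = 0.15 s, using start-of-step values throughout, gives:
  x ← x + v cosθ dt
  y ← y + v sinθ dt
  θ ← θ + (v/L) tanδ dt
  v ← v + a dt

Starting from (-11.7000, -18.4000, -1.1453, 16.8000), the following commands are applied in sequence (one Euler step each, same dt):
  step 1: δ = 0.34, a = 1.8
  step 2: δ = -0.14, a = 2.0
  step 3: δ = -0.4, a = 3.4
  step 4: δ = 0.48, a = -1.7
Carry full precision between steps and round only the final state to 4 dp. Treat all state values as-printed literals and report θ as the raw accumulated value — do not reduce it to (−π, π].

(-6.8162, -27.2972, -0.8396, 17.6250)

after step 1 (δ=0.34, a=1.8): (-10.659812, -20.695302, -0.815146, 17.070000)
after step 2 (δ=-0.14, a=2.0): (-8.903918, -22.558899, -0.948787, 17.370000)
after step 3 (δ=-0.4, a=3.4): (-7.385772, -24.676412, -1.356782, 17.880000)
after step 4 (δ=0.48, a=-1.7): (-6.816157, -27.297225, -0.839642, 17.625000)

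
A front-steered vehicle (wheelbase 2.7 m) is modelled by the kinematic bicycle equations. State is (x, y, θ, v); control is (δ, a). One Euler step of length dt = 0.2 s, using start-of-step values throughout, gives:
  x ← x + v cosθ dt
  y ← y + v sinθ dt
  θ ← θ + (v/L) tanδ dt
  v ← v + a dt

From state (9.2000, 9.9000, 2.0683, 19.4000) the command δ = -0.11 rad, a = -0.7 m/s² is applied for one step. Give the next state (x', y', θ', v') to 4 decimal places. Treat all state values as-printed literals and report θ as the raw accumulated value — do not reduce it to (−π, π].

(7.3483, 13.3097, 1.9096, 19.2600)

x' = 9.2000 + 19.4000·cos(2.0683)·0.2 = 7.3483
y' = 9.9000 + 19.4000·sin(2.0683)·0.2 = 13.3097
θ' = 2.0683 + (19.4000/2.7)·tan(-0.11)·0.2 = 1.9096
v' = 19.4000 − 0.7000·0.2 = 19.2600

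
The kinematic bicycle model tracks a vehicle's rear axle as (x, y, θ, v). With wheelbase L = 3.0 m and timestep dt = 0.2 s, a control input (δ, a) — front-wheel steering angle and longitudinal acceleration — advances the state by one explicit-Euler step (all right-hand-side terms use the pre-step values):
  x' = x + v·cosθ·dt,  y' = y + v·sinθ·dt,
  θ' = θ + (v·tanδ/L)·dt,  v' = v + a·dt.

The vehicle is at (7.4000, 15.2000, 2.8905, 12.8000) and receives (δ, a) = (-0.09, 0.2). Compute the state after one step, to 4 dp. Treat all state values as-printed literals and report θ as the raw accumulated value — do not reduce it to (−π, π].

x' = 7.4000 + 12.8000·cos(2.8905)·0.2 = 4.9203
y' = 15.2000 + 12.8000·sin(2.8905)·0.2 = 15.8361
θ' = 2.8905 + (12.8000/3.0)·tan(-0.09)·0.2 = 2.8135
v' = 12.8000 + 0.2000·0.2 = 12.8400

(4.9203, 15.8361, 2.8135, 12.8400)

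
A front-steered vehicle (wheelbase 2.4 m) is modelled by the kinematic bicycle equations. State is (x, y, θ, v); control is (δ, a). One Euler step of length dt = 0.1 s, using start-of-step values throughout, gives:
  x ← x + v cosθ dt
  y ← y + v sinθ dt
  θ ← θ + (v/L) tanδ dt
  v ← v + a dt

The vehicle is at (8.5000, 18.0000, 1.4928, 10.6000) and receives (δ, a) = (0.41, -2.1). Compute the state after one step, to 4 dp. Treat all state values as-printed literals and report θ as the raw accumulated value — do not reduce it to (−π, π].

x' = 8.5000 + 10.6000·cos(1.4928)·0.1 = 8.5826
y' = 18.0000 + 10.6000·sin(1.4928)·0.1 = 19.0568
θ' = 1.4928 + (10.6000/2.4)·tan(0.41)·0.1 = 1.6848
v' = 10.6000 − 2.1000·0.1 = 10.3900

(8.5826, 19.0568, 1.6848, 10.3900)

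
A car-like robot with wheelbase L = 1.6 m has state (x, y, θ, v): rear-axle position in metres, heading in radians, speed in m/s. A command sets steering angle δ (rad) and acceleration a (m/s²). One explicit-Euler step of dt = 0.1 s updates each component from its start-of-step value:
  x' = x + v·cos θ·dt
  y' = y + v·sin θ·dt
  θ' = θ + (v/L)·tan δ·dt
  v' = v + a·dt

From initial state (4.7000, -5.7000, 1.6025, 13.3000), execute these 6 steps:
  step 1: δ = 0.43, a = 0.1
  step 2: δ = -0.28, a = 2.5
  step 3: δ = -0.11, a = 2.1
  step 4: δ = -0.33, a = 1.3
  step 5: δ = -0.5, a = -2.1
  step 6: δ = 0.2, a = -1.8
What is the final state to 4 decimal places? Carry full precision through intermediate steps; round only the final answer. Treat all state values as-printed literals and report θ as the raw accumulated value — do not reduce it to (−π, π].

after step 1 (δ=0.43, a=0.1): (4.657841, -4.370668, 1.983729, 13.310000)
after step 2 (δ=-0.28, a=2.5): (4.123715, -3.151542, 1.744519, 13.560000)
after step 3 (δ=-0.11, a=2.1): (3.889329, -1.815952, 1.650917, 13.770000)
after step 4 (δ=-0.33, a=1.3): (3.779122, -0.443369, 1.356131, 13.900000)
after step 5 (δ=-0.5, a=-2.1): (4.075220, 0.914727, 0.881531, 13.690000)
after step 6 (δ=0.2, a=-1.8): (4.945864, 1.971203, 1.054975, 13.510000)

(4.9459, 1.9712, 1.0550, 13.5100)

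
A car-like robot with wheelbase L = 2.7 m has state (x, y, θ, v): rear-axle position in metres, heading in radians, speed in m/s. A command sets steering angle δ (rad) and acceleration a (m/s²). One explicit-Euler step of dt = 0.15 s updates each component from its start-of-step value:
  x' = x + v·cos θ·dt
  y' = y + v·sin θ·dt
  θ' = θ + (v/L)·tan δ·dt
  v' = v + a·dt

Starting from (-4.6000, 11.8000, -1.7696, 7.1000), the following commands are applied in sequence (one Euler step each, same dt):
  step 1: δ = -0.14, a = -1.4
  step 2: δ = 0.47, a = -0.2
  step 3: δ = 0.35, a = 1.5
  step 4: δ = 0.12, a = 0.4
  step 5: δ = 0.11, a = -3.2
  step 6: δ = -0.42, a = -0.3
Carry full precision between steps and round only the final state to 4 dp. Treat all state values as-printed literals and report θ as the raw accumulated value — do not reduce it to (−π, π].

after step 1 (δ=-0.14, a=-1.4): (-4.810334, 10.755977, -1.825186, 6.890000)
after step 2 (δ=0.47, a=-0.2): (-5.070419, 9.755738, -1.630748, 6.860000)
after step 3 (δ=0.35, a=1.5): (-5.132072, 8.728586, -1.491631, 7.085000)
after step 4 (δ=0.12, a=0.4): (-5.048027, 7.669165, -1.444170, 7.145000)
after step 5 (δ=0.11, a=-3.2): (-4.912678, 6.605996, -1.400329, 6.665000)
after step 6 (δ=-0.42, a=-0.3): (-4.743078, 5.620736, -1.565685, 6.620000)

(-4.7431, 5.6207, -1.5657, 6.6200)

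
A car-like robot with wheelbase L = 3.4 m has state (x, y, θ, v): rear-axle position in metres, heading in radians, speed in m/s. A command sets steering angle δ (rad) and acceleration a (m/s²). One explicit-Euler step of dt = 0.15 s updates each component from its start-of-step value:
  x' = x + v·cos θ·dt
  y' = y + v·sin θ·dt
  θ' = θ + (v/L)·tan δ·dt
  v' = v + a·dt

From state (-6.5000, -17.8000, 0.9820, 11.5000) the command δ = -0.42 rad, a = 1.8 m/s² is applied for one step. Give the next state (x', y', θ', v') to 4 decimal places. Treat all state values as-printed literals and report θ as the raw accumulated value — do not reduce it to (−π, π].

(-5.5420, -16.3655, 0.7554, 11.7700)

x' = -6.5000 + 11.5000·cos(0.9820)·0.15 = -5.5420
y' = -17.8000 + 11.5000·sin(0.9820)·0.15 = -16.3655
θ' = 0.9820 + (11.5000/3.4)·tan(-0.42)·0.15 = 0.7554
v' = 11.5000 + 1.8000·0.15 = 11.7700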